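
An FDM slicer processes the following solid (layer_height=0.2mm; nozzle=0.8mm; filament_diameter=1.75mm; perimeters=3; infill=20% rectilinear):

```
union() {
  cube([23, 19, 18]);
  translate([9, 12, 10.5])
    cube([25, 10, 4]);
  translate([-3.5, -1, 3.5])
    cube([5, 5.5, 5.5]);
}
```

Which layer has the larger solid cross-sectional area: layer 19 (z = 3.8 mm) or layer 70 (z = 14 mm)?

layer 70 (z = 14 mm)

Layer 19 (z = 3.8): the cube is present — its section is the full 23×19 rectangle (area 437.00 mm²); the cube at (9, 12) does not reach this height (z outside [10.5, 14.5]); the 5×5.5 cube at (-3.5, -1) contributes its full rectangle (area 27.50 mm²); Merging all regions: the regions partially overlap — summed areas 464.50 mm² minus the doubly-counted overlap 6.75 mm² gives 457.75 mm² — area = 457.75 mm². So its area = 457.75 mm². Layer 70 (z = 14): the cube is present — its section is the full 23×19 rectangle (area 437.00 mm²); the 25×10 cube at (9, 12) contributes its full rectangle (area 250.00 mm²); the cube at (-3.5, -1) is not intersected at this z (z outside [3.5, 9]); Taking the union: the regions partially overlap — summed areas 687.00 mm² minus the doubly-counted overlap 98.00 mm² gives 589.00 mm² — area = 589.00 mm². So its area = 589.00 mm². Layer 70 is larger (589.00 vs 457.75 mm²).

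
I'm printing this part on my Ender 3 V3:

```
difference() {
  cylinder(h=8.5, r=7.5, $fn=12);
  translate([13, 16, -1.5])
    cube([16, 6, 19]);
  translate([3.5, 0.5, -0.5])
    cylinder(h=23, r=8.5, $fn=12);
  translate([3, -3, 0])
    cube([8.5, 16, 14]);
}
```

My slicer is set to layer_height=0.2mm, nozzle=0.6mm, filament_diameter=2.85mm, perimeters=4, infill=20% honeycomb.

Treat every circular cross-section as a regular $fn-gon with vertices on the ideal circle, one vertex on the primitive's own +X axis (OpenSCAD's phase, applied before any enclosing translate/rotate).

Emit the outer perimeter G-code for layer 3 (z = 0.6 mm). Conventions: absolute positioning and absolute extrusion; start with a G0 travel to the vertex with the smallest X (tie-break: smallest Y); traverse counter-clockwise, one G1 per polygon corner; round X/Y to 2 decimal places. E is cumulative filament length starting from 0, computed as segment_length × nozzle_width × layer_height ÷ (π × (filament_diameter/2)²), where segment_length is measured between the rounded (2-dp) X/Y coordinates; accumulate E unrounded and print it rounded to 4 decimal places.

At z = 0.6 mm: the r=7.5 cylinder contributes a regular 12-gon of circumradius 7.5; the cube at (13, 16) (footprint 16×6) is included at this height; the cylinder at (3.5, 0.5): section is a regular 12-gon, circumradius r=8.5; the 8.5×16 cube at (3, -3) contributes its full rectangle; Subtracting the remaining from the first: starting from the r=7.5 cylinder, the 16×6 cube at (13, 16) misses the remaining region (no effect); the r=8.5 cylinder at (3.5, 0.5) partially overlaps it — only the 135.72 mm² overlap (of its 216.75 mm²) is removed, clipping the outline; the 8.5×16 cube at (3, -3) misses the remaining region (no effect) — 1 connected region. The outline is a single polygon with 12 vertices. Extrusion per mm of travel: 0.6 × 0.2 / (π × 1.425²) = 0.018811. Accumulating E over each segment gives final E = 0.7658.

G0 X-7.50 Y0.00 Z0.60
G1 X-6.50 Y-3.75 E0.0730
G1 X-3.75 Y-6.50 E0.1462
G1 X0.00 Y-7.50 E0.2192
G1 X0.82 Y-7.28 E0.2351
G1 X-0.75 Y-6.86 E0.2657
G1 X-3.86 Y-3.75 E0.3484
G1 X-5.00 Y0.50 E0.4312
G1 X-3.86 Y4.75 E0.5140
G1 X-1.52 Y7.09 E0.5762
G1 X-3.75 Y6.50 E0.6196
G1 X-6.50 Y3.75 E0.6928
G1 X-7.50 Y0.00 E0.7658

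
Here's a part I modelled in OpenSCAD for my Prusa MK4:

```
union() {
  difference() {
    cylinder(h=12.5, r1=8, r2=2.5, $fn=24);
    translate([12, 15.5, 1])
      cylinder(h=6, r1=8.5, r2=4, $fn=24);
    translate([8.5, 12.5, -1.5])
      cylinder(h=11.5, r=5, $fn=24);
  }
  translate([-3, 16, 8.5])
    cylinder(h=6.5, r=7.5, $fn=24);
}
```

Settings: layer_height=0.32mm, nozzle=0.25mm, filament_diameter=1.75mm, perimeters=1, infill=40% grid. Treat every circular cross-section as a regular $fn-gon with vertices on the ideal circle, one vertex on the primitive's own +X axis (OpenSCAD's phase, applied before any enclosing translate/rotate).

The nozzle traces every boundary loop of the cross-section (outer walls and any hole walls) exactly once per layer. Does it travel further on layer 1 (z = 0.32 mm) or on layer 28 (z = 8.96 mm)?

layer 28 (z = 8.96 mm)

Layer 1 (z = 0.32): the cone: at t=0.026 of its height the radius interpolates to r₁+(r₂−r₁)t = 7.859, giving a regular 24-gon of that circumradius (perimeter = 2·24·7.859·sin(180°/24) = 49.24 mm); the cone at (12, 15.5) does not reach this height (z outside [1, 7]); the r=5 cylinder at (8.5, 12.5) gives a regular 24-gon of circumradius 5 (constant along its height) (perimeter = 2·24·5.000·sin(180°/24) = 31.33 mm); Taking the first minus the rest: starting from the cone, the r=5 cylinder at (8.5, 12.5) misses the remaining region (no effect) — boundary = 49.24 mm; the cylinder at (-3, 16) is not intersected at this z (z outside [8.5, 15]); Taking the union: only the result so far is present, so the union is just that shape — boundary = 49.24 mm. So its perimeter = 49.24 mm. Layer 28 (z = 8.96): the cone (r1=8→r2=2.5) has section circumradius 4.058 here — a regular 24-gon (perimeter = 2·24·4.058·sin(180°/24) = 25.42 mm); the cone at (12, 15.5) does not reach this height (z outside [1, 7]); the r=5 cylinder at (8.5, 12.5) contributes a regular 24-gon of circumradius 5 (perimeter = 2·24·5.000·sin(180°/24) = 31.33 mm); Taking the first minus the rest: starting from the cone, the r=5 cylinder at (8.5, 12.5) misses the remaining region (no effect) — boundary = 25.42 mm; the r=7.5 cylinder at (-3, 16) contributes a regular 24-gon of circumradius 7.5 (perimeter = 2·24·7.500·sin(180°/24) = 46.99 mm); Combining (union): the 2 present regions are separate (no shared area or edge), so areas and boundary lengths simply add and each stays a separate island — boundary = 72.41 mm. So its perimeter = 72.41 mm. Layer 28 is larger (72.41 vs 49.24 mm).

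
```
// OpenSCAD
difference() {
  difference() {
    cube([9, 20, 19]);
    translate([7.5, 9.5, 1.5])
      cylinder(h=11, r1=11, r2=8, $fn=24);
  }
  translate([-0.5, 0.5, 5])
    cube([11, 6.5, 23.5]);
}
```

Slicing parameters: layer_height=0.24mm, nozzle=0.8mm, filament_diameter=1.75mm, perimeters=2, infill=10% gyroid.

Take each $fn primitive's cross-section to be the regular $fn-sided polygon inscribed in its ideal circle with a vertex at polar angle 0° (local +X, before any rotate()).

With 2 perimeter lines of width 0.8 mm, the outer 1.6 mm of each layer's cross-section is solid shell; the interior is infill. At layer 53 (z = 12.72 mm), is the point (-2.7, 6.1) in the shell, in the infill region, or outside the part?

At z = 12.72 mm: the 9×20 cube contributes its full rectangle; the cone at (7.5, 9.5) is absent (z outside [1.5, 12.5]); After the difference (first − rest): none of the subtracted shapes is present at this height, so the 9×20 cube is unchanged — 1 connected region; the 11×6.5 cube at (-0.5, 0.5) contributes its full rectangle; Subtracting the remaining from the first: starting from that combined region, the 11×6.5 cube at (-0.5, 0.5) partially overlaps it — only the 58.50 mm² overlap (of its 71.50 mm²) is removed, clipping the outline — 2 connected regions. Overall, the cross-section has 2 separate islands. The nearest boundary edge runs (9.00, 7.00)→(0.00, 7.00); distance from the point to it = 2.85 mm. The point is not inside any of the regions above, so it lies outside the cross-section (2.85 mm from the nearest boundary).

outside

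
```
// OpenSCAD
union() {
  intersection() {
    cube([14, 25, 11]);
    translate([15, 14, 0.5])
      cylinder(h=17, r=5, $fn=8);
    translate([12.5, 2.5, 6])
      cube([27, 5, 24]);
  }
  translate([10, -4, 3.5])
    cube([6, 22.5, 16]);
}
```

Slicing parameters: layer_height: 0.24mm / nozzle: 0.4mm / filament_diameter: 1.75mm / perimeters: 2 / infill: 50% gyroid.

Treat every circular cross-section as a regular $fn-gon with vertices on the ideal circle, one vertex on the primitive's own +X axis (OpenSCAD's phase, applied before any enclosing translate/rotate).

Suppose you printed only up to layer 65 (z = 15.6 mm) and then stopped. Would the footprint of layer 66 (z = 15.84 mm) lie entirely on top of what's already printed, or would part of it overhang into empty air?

entirely on top

Compare the two slices. At z = 15.6: the cube does not reach this height (z outside [0, 11]); the r=5 cylinder at (15, 14) contributes a regular 8-gon of circumradius 5 (area = (8/2)·5.000²·sin(360°/8) = 70.71 mm²); the 27×5 cube at (12.5, 2.5) contributes its full rectangle (area 135.00 mm²); After intersecting: at least one operand is absent at this height, so nothing remains; the cube at (10, -4) (footprint 6×22.5) is included at this height (area 135.00 mm²); Combining (union): only the 6×22.5 cube at (10, -4) is present, so the union is just that shape — area = 135.00 mm². At z = 15.84: the cube does not reach this height (z outside [0, 11]); the r=5 cylinder at (15, 14) gives a regular 8-gon of circumradius 5 (constant along its height) (area = (8/2)·5.000²·sin(360°/8) = 70.71 mm²); the cube at (12.5, 2.5) (footprint 27×5) is included at this height (area 135.00 mm²); Keeping only the common overlap: at least one operand is absent at this height, so nothing remains; the cube at (10, -4) (footprint 6×22.5) is included at this height (area 135.00 mm²); Merging all regions: only the 6×22.5 cube at (10, -4) is present, so the union is just that shape — area = 135.00 mm². Checking containment: the cross-section at z = 15.84 is a subset of the cross-section at z = 15.6.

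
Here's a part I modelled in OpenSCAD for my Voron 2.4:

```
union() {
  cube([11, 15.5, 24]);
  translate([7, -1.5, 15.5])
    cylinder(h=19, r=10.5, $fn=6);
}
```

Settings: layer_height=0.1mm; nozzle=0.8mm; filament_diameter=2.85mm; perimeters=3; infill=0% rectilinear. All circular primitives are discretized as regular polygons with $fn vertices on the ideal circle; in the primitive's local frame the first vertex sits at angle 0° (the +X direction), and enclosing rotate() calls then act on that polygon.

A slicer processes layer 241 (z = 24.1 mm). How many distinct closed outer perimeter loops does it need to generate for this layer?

At z = 24.1 mm: the cube is not intersected at this z (z outside [0, 24]); the cylinder at (7, -1.5): section is a regular 6-gon, circumradius r=10.5; Merging all regions: only the r=10.5 cylinder at (7, -1.5) is present, so the union is just that shape — 1 connected region. The result has 1 disconnected region.

1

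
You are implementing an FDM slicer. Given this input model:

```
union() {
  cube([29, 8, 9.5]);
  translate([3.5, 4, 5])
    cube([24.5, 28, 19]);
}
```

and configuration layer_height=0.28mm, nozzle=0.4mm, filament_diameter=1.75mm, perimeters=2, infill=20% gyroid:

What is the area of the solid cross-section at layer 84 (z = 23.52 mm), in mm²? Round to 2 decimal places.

686.00 mm²

At z = 23.52 mm: the cube is not intersected at this z (z outside [0, 9.5]); the cube at (3.5, 4) (footprint 24.5×28) is included at this height (area 686.00 mm²); Taking the union: only the 24.5×28 cube at (3.5, 4) is present, so the union is just that shape — area = 686.00 mm². Overall, the cross-section is a single solid region. Net area = 686.00 mm².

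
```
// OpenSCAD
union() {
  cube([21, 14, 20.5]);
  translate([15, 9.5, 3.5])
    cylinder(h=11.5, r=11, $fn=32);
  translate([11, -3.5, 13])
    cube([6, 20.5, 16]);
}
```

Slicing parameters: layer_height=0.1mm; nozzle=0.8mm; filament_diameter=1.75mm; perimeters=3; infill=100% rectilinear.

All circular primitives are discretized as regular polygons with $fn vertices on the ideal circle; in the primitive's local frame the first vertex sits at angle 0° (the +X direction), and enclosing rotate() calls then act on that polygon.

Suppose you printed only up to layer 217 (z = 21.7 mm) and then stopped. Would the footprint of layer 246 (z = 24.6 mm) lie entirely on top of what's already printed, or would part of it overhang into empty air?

Compare the two slices. At z = 21.7: the cube is not intersected at this z (z outside [0, 20.5]); the cylinder at (15, 9.5) is absent (z outside [3.5, 15]); the cube at (11, -3.5) (footprint 6×20.5) is included at this height (area 123.00 mm²); Merging all regions: only the 6×20.5 cube at (11, -3.5) is present, so the union is just that shape — area = 123.00 mm². At z = 24.6: the cube is absent (z outside [0, 20.5]); the cylinder at (15, 9.5) does not reach this height (z outside [3.5, 15]); the cube at (11, -3.5) (footprint 6×20.5) is included at this height (area 123.00 mm²); Merging all regions: only the 6×20.5 cube at (11, -3.5) is present, so the union is just that shape — area = 123.00 mm². Checking containment: the cross-section at z = 24.6 is a subset of the cross-section at z = 21.7.

entirely on top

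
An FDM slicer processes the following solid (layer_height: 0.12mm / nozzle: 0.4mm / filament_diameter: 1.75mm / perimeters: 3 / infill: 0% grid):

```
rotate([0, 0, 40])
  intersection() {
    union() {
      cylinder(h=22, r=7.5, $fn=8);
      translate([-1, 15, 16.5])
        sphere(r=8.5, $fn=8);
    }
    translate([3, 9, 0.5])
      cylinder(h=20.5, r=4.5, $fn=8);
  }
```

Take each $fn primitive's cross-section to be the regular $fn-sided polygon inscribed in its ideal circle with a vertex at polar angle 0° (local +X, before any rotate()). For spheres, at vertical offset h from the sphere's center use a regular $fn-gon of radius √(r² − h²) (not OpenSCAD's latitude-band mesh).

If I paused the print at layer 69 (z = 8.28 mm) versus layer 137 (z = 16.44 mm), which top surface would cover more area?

Layer 69 (z = 8.28): the r=7.5 cylinder contributes a regular 8-gon of circumradius 7.5 (area = (8/2)·7.500²·sin(360°/8) = 159.10 mm²); the sphere at (-1, 15): section is a regular 8-gon, circumradius = √(r²−h²) = √(8.5²−8.22²) = 2.164 (area = (8/2)·2.164²·sin(360°/8) = 13.24 mm²); Taking the union: the 2 present regions are separate (no shared area or edge), so areas and boundary lengths simply add and each stays a separate island — area = 172.34 mm²; the r=4.5 cylinder at (3, 9) gives a regular 8-gon of circumradius 4.5 (constant along its height) (area = (8/2)·4.500²·sin(360°/8) = 57.28 mm²); Taking the intersection: the r=4.5 cylinder at (3, 9) partially overlaps that combined region; clipping to the common part keeps 7.90 mm² — area = 7.90 mm²; (rotated 40° about Z; rotation is an isometry so areas/perimeters/island counts are preserved). So its area = 7.90 mm². Layer 137 (z = 16.44): the r=7.5 cylinder contributes a regular 8-gon of circumradius 7.5 (area = (8/2)·7.500²·sin(360°/8) = 159.10 mm²); the r=8.5 sphere at (-1, 15) contributes a regular 8-gon of circumradius √(8.5²−0.06²) = 8.500 (area = (8/2)·8.500²·sin(360°/8) = 204.34 mm²); Merging all regions: the regions partially overlap — summed areas 363.44 mm² minus the doubly-counted overlap 1.00 mm² gives 362.44 mm² — area = 362.44 mm²; the r=4.5 cylinder at (3, 9) contributes a regular 8-gon of circumradius 4.5 (area = (8/2)·4.500²·sin(360°/8) = 57.28 mm²); After intersecting: the r=4.5 cylinder at (3, 9) partially overlaps the result so far; clipping to the common part keeps 39.77 mm² — area = 39.77 mm²; (whole slice rotated 40° about Z — lengths, areas and connectivity unchanged). So its area = 39.77 mm². Layer 137 is larger (39.77 vs 7.90 mm²).

layer 137 (z = 16.44 mm)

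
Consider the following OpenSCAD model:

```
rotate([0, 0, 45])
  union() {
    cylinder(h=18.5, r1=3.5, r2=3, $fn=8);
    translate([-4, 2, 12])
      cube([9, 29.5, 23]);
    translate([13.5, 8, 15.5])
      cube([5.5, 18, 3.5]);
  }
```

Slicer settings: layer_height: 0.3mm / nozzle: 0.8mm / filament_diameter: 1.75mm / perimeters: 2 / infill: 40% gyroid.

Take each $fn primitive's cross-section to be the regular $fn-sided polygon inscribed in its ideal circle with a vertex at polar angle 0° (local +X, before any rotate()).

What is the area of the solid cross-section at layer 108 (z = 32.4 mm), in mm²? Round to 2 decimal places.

At z = 32.4 mm: the cone is not intersected at this z (z outside [0, 18.5]); the cube at (-4, 2) is present — its section is the full 9×29.5 rectangle (area 265.50 mm²); the cube at (13.5, 8) is absent (z outside [15.5, 19]); Combining (union): only the 9×29.5 cube at (-4, 2) is present, so the union is just that shape — area = 265.50 mm²; (rotated 45° about Z; rotation is an isometry so areas/perimeters/island counts are preserved). Overall, the cross-section is a single solid region. Net area = 265.50 mm².

265.50 mm²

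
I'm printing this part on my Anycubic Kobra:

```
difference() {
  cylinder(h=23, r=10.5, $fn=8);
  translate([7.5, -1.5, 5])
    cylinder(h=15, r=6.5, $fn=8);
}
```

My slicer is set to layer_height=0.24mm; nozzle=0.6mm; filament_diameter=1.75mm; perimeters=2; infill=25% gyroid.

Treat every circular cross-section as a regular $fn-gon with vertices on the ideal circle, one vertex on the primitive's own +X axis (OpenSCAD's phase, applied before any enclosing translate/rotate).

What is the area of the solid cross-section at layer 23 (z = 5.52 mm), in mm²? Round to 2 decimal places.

At z = 5.52 mm: the cylinder: section is a regular 8-gon, circumradius r=10.5 (area = (8/2)·10.500²·sin(360°/8) = 311.83 mm²); the cylinder at (7.5, -1.5): section is a regular 8-gon, circumradius r=6.5 (area = (8/2)·6.500²·sin(360°/8) = 119.50 mm²); Subtracting the remaining from the first: starting from the r=10.5 cylinder (311.83 mm²), the r=6.5 cylinder at (7.5, -1.5) partially overlaps it — only the 79.99 mm² overlap (of its 119.50 mm²) is removed, clipping the outline — area = 231.84 mm². Overall, the cross-section is a single solid region. Net area = 231.84 mm².

231.84 mm²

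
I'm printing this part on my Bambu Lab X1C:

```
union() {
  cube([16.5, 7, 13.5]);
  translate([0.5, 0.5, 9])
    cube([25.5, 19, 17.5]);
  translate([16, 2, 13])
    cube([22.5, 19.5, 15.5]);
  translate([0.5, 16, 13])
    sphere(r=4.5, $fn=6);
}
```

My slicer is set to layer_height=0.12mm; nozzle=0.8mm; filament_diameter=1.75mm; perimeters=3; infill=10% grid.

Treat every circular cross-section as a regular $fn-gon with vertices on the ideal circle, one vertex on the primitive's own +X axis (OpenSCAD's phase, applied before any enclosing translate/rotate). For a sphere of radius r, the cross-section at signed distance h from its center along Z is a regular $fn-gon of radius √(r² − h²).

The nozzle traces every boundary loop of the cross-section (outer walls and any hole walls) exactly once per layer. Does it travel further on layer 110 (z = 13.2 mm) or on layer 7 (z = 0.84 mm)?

layer 110 (z = 13.2 mm)

Layer 110 (z = 13.2): the cube (footprint 16.5×7) is included at this height (perimeter 47.00 mm); the cube at (0.5, 0.5) is present — its section is the full 25.5×19 rectangle (perimeter 89.00 mm); the 22.5×19.5 cube at (16, 2) contributes its full rectangle (perimeter 84.00 mm); the sphere at (0.5, 16): section is a regular 6-gon, circumradius = √(r²−h²) = √(4.5²−0.2²) = 4.496 (perimeter = 2·6·4.496·sin(180°/6) = 26.97 mm); Merging all regions: the regions partially overlap (shared area 304.32 mm²), so the edge portions inside another operand are dropped and the merged outline is re-measured after clipping — boundary = 126.32 mm. So its perimeter = 126.32 mm. Layer 7 (z = 0.84): the cube (footprint 16.5×7) is included at this height (perimeter 47.00 mm); the cube at (0.5, 0.5) is absent (z outside [9, 26.5]); the cube at (16, 2) is absent (z outside [13, 28.5]); the sphere at (0.5, 16) is absent (|z−center|=12.160 > r=4.5); Combining (union): only the 16.5×7 cube is present, so the union is just that shape — boundary = 47.00 mm. So its perimeter = 47.00 mm. Layer 110 is larger (126.32 vs 47.00 mm).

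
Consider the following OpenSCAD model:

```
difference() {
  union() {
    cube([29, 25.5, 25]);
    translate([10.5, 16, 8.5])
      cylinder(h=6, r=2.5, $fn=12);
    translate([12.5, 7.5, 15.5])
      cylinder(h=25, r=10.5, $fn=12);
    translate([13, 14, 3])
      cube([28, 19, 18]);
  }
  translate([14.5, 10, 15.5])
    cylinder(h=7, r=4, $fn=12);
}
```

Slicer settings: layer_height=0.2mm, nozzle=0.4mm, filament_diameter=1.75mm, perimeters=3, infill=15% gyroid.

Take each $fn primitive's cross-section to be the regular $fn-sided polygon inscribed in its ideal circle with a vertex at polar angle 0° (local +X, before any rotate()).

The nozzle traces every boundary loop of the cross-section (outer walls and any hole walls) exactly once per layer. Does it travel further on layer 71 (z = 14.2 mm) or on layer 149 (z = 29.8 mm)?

layer 71 (z = 14.2 mm)

Layer 71 (z = 14.2): the cube is present — its section is the full 29×25.5 rectangle (perimeter 109.00 mm); the r=2.5 cylinder at (10.5, 16) contributes a regular 12-gon of circumradius 2.5 (perimeter = 2·12·2.500·sin(180°/12) = 15.53 mm); the cylinder at (12.5, 7.5) is absent (z outside [15.5, 40.5]); the 28×19 cube at (13, 14) contributes its full rectangle (perimeter 94.00 mm); Merging all regions: the regions partially overlap (shared area 202.75 mm²), so the edge portions inside another operand are dropped and the merged outline is re-measured after clipping — boundary = 148.00 mm; the cylinder at (14.5, 10) is not intersected at this z (z outside [15.5, 22.5]); After the difference (first − rest): none of the subtracted shapes is present at this height, so the result so far is unchanged — boundary = 148.00 mm. So its perimeter = 148.00 mm. Layer 149 (z = 29.8): the cube is absent (z outside [0, 25]); the cylinder at (10.5, 16) does not reach this height (z outside [8.5, 14.5]); the cylinder at (12.5, 7.5): section is a regular 12-gon, circumradius r=10.5 (perimeter = 2·12·10.500·sin(180°/12) = 65.22 mm); the cube at (13, 14) does not reach this height (z outside [3, 21]); Taking the union: only the r=10.5 cylinder at (12.5, 7.5) is present, so the union is just that shape — boundary = 65.22 mm; the cylinder at (14.5, 10) is not intersected at this z (z outside [15.5, 22.5]); Taking the first minus the rest: none of the subtracted shapes is present at this height, so that combined region is unchanged — boundary = 65.22 mm. So its perimeter = 65.22 mm. Layer 71 is larger (148.00 vs 65.22 mm).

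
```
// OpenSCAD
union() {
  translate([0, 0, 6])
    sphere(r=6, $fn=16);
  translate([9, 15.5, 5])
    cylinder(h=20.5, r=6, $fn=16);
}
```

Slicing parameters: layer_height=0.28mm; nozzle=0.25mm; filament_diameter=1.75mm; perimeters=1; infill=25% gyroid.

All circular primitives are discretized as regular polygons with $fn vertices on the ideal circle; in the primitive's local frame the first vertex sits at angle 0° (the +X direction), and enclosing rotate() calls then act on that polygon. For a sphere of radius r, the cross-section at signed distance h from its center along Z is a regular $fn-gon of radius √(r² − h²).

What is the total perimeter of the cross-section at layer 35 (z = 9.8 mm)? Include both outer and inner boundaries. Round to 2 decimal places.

At z = 9.8 mm: the r=6 sphere slices to a regular 16-gon of circumradius 4.643 (√(r²−h²) with h=3.8 from center) (perimeter = 2·16·4.643·sin(180°/16) = 28.99 mm); the cylinder at (9, 15.5): section is a regular 16-gon, circumradius r=6 (perimeter = 2·16·6.000·sin(180°/16) = 37.46 mm); Taking the union: the 2 present regions are separate (no shared area or edge), so areas and boundary lengths simply add and each stays a separate island — boundary = 66.44 mm. Overall, the cross-section has 2 separate islands. Total boundary length (outer) = 66.44 mm.

66.44 mm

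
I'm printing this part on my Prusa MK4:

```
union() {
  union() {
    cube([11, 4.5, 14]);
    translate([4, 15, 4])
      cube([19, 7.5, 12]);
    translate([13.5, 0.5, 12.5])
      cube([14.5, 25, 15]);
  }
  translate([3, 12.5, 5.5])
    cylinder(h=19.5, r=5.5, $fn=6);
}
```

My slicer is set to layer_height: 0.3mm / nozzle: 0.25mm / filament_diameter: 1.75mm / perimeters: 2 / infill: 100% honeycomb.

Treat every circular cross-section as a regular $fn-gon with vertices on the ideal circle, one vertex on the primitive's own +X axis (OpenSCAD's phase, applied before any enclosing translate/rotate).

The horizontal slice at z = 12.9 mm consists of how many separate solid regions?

At z = 12.9 mm: the cube (footprint 11×4.5) is included at this height; the cube at (4, 15) is present — its section is the full 19×7.5 rectangle; the 14.5×25 cube at (13.5, 0.5) contributes its full rectangle; Merging all regions: the regions partially overlap (shared area 71.25 mm²), so overlapping operands fuse into one piece — 2 connected regions; the r=5.5 cylinder at (3, 12.5) gives a regular 6-gon of circumradius 5.5 (constant along its height); Merging all regions: the regions partially overlap (shared area 5.44 mm²), so overlapping operands fuse into one piece — 2 connected regions. The result has 2 disconnected regions.

2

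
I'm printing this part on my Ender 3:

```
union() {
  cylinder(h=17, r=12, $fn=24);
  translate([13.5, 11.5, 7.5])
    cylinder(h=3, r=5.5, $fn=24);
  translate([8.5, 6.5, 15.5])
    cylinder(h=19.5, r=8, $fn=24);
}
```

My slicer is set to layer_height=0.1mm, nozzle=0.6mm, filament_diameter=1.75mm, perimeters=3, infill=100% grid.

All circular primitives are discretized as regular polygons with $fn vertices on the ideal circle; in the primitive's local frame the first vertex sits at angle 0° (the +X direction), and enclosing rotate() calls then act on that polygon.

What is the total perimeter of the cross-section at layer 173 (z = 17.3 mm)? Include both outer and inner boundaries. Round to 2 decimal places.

50.12 mm

At z = 17.3 mm: the cylinder does not reach this height (z outside [0, 17]); the cylinder at (13.5, 11.5) is absent (z outside [7.5, 10.5]); the r=8 cylinder at (8.5, 6.5) gives a regular 24-gon of circumradius 8 (constant along its height) (perimeter = 2·24·8.000·sin(180°/24) = 50.12 mm); Merging all regions: only the r=8 cylinder at (8.5, 6.5) is present, so the union is just that shape — boundary = 50.12 mm. Overall, the cross-section is a single solid region. Total boundary length (outer) = 50.12 mm.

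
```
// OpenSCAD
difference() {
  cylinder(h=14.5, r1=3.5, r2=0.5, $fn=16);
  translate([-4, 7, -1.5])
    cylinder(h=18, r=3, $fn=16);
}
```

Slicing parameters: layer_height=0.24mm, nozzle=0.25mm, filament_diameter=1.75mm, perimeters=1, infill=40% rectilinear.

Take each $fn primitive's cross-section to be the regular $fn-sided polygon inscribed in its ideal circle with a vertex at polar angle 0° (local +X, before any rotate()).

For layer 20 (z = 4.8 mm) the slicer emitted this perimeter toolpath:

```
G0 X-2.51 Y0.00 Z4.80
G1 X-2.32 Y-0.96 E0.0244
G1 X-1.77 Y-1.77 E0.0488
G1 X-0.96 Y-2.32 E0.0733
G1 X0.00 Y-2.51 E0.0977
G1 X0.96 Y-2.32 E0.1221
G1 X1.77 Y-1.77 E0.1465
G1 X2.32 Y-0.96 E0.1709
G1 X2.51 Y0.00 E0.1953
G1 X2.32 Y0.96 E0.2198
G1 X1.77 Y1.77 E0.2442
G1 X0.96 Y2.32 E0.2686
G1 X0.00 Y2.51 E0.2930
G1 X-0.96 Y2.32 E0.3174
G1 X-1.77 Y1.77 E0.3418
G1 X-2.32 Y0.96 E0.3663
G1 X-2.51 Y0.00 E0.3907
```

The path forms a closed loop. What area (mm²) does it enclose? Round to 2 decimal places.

Apply the shoelace formula to the sequence of (X, Y) vertices; enclosed area = 19.27 mm².

19.27 mm²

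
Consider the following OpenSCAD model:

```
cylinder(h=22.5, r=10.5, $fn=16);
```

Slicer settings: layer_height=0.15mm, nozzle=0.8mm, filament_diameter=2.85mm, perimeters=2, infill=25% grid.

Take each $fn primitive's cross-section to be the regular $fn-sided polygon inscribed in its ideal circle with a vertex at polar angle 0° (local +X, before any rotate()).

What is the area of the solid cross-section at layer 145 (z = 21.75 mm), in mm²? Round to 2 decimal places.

337.53 mm²

At z = 21.75 mm: the r=10.5 cylinder gives a regular 16-gon of circumradius 10.5 (constant along its height) (area = (16/2)·10.500²·sin(360°/16) = 337.53 mm²). Overall, the cross-section is a single solid region. Net area = 337.53 mm².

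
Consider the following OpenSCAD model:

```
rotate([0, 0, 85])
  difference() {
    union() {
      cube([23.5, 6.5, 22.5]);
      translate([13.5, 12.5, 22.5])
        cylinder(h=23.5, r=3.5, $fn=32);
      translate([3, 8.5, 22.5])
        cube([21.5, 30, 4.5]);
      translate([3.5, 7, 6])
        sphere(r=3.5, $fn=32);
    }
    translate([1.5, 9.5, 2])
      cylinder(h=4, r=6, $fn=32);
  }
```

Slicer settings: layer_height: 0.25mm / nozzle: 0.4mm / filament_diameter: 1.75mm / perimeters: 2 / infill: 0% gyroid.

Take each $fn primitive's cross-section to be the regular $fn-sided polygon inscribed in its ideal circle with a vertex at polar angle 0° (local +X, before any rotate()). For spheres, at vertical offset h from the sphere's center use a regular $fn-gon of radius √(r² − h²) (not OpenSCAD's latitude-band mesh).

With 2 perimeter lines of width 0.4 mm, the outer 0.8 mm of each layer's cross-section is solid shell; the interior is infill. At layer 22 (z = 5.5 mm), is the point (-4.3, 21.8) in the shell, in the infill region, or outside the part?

shell

At z = 5.5 mm: the cube is present — its section is the full 23.5×6.5 rectangle; the cylinder at (13.5, 12.5) is not intersected at this z (z outside [22.5, 46]); the cube at (3, 8.5) is not intersected at this z (z outside [22.5, 27]); the r=3.5 sphere at (3.5, 7) slices to a regular 32-gon of circumradius 3.464 (√(r²−h²) with h=0.5 from center); Merging all regions: the regions partially overlap (shared area 15.29 mm²), so overlapping operands fuse into one piece — 1 connected region; the cylinder at (1.5, 9.5): section is a regular 32-gon, circumradius r=6; Subtracting the remaining from the first: starting from the result so far, the r=6 cylinder at (1.5, 9.5) partially overlaps it — only the 37.41 mm² overlap (of its 112.37 mm²) is removed, clipping the outline — 1 connected region; (whole slice rotated 85° about Z — lengths, areas and connectivity unchanged). Overall, the cross-section is a single solid region. Undo the 85° rotation: the query point maps to (21.342, 6.184) in the un-rotated model frame. The nearest boundary edge runs (6.91, 6.50)→(23.50, 6.50); distance from the point to it = 0.32 mm. The point is inside the cross-section, 0.32 mm from the nearest boundary — within the 0.8 mm shell band (2 × 0.4).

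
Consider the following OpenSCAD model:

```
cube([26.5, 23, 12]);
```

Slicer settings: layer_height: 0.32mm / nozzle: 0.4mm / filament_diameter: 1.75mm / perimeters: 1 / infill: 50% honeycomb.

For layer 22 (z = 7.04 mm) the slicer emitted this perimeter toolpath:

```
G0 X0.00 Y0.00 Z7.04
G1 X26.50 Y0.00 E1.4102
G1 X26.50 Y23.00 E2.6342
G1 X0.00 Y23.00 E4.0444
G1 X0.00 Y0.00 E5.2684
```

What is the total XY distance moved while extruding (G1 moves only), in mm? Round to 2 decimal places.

99.00 mm

Sum the Euclidean lengths of each G1 segment: total = 99.00 mm.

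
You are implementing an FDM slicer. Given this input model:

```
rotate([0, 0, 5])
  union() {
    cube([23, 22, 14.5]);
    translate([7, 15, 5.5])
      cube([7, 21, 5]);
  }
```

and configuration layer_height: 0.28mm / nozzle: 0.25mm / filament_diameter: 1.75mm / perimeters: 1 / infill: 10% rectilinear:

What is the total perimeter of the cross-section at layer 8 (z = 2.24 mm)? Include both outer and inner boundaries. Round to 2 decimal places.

90.00 mm

At z = 2.24 mm: the cube (footprint 23×22) is included at this height (perimeter 90.00 mm); the cube at (7, 15) is not intersected at this z (z outside [5.5, 10.5]); Merging all regions: only the 23×22 cube is present, so the union is just that shape — boundary = 90.00 mm; (whole slice rotated 5° about Z — lengths, areas and connectivity unchanged). Overall, the cross-section is a single solid region. Total boundary length (outer) = 90.00 mm.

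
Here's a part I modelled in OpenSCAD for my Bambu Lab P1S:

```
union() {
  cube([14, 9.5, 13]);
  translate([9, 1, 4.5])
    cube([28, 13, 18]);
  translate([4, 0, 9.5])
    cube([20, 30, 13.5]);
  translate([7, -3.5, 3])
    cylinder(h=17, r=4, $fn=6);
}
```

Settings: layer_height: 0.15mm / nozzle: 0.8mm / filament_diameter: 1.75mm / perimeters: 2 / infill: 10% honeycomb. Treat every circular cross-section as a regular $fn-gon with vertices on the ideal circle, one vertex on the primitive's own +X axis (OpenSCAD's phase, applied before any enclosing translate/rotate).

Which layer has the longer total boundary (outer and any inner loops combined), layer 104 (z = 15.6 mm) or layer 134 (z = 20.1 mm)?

Layer 104 (z = 15.6): the cube is not intersected at this z (z outside [0, 13]); the cube at (9, 1) is present — its section is the full 28×13 rectangle (perimeter 82.00 mm); the cube at (4, 0) (footprint 20×30) is included at this height (perimeter 100.00 mm); the r=4 cylinder at (7, -3.5) gives a regular 6-gon of circumradius 4 (constant along its height) (perimeter = 2·6·4.000·sin(180°/6) = 24.00 mm); Combining (union): the regions partially overlap (shared area 195.00 mm²), so the edge portions inside another operand are dropped and the merged outline is re-measured after clipping — boundary = 150.00 mm. So its perimeter = 150.00 mm. Layer 134 (z = 20.1): the cube is absent (z outside [0, 13]); the cube at (9, 1) (footprint 28×13) is included at this height (perimeter 82.00 mm); the cube at (4, 0) is present — its section is the full 20×30 rectangle (perimeter 100.00 mm); the cylinder at (7, -3.5) does not reach this height (z outside [3, 20]); Merging all regions: the regions partially overlap (shared area 195.00 mm²), so the edge portions inside another operand are dropped and the merged outline is re-measured after clipping — boundary = 126.00 mm. So its perimeter = 126.00 mm. Layer 104 is larger (150.00 vs 126.00 mm).

layer 104 (z = 15.6 mm)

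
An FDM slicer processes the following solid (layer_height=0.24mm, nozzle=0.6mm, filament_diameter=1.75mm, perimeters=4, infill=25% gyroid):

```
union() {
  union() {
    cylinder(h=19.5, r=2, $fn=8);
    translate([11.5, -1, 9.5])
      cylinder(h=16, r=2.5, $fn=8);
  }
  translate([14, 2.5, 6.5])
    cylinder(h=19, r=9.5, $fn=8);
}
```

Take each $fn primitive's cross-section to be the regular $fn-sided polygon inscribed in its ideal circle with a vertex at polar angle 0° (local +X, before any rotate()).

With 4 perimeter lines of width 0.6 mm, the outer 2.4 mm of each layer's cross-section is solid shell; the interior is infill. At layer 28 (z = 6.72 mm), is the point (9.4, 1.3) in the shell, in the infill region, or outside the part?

At z = 6.72 mm: the cylinder: section is a regular 8-gon, circumradius r=2; the cylinder at (11.5, -1) is not intersected at this z (z outside [9.5, 25.5]); Merging all regions: only the r=2 cylinder is present, so the union is just that shape — 1 connected region; the cylinder at (14, 2.5): section is a regular 8-gon, circumradius r=9.5; Merging all regions: the 2 present regions are separate (no shared area or edge), so areas and boundary lengths simply add and each stays a separate island — 2 connected regions. Overall, the cross-section has 2 separate islands. The nearest boundary edge runs (7.28, -4.22)→(4.50, 2.50); distance from the point to it = 4.07 mm. (Shell/infill is judged within the island containing the point — the largest one.) The point is inside the cross-section and 4.07 mm from the nearest boundary — more than the 2.4 mm shell width (4 × 0.6), so it's in the infill interior.

infill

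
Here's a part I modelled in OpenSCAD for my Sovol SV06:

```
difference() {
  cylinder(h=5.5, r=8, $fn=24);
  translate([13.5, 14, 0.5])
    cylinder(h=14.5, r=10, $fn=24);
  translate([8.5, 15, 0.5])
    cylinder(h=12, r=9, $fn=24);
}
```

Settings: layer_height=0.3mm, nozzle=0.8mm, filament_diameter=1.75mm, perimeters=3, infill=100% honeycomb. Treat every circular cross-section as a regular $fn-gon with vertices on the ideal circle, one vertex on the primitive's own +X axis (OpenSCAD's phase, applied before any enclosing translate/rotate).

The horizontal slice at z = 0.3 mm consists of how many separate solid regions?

At z = 0.3 mm: the cylinder: section is a regular 24-gon, circumradius r=8; the cylinder at (13.5, 14) is absent (z outside [0.5, 15]); the cylinder at (8.5, 15) is absent (z outside [0.5, 12.5]); Taking the first minus the rest: none of the subtracted shapes is present at this height, so the r=8 cylinder is unchanged — 1 connected region. The result has 1 disconnected region.

1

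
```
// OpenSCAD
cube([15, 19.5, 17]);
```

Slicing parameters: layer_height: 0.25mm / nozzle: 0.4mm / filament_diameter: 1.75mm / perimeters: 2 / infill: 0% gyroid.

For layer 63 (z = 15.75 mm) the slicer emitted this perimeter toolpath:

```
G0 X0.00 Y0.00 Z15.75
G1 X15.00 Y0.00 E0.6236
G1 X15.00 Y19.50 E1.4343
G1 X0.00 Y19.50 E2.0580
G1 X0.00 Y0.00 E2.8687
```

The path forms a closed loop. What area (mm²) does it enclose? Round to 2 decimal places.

Apply the shoelace formula to the sequence of (X, Y) vertices; enclosed area = 292.50 mm².

292.50 mm²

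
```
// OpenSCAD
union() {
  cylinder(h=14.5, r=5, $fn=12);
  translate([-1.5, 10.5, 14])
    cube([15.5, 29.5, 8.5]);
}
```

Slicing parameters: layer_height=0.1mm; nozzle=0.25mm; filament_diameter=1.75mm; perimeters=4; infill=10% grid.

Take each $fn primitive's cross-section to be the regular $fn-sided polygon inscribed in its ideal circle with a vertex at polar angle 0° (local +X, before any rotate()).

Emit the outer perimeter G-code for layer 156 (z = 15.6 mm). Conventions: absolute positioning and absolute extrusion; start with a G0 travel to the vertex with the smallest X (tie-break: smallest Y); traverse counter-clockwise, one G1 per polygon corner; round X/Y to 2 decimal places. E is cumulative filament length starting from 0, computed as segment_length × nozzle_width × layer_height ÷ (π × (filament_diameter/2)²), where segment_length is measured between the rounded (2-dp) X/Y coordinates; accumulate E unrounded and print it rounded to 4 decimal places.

G0 X-1.50 Y10.50 Z15.60
G1 X14.00 Y10.50 E0.1611
G1 X14.00 Y40.00 E0.4677
G1 X-1.50 Y40.00 E0.6288
G1 X-1.50 Y10.50 E0.9354

At z = 15.6 mm: the cylinder does not reach this height (z outside [0, 14.5]); the cube at (-1.5, 10.5) is present — its section is the full 15.5×29.5 rectangle; Merging all regions: only the 15.5×29.5 cube at (-1.5, 10.5) is present, so the union is just that shape — 1 connected region. The outline is a single polygon with 4 vertices. Extrusion per mm of travel: 0.25 × 0.1 / (π × 0.875²) = 0.010394. Accumulating E over each segment gives final E = 0.9354.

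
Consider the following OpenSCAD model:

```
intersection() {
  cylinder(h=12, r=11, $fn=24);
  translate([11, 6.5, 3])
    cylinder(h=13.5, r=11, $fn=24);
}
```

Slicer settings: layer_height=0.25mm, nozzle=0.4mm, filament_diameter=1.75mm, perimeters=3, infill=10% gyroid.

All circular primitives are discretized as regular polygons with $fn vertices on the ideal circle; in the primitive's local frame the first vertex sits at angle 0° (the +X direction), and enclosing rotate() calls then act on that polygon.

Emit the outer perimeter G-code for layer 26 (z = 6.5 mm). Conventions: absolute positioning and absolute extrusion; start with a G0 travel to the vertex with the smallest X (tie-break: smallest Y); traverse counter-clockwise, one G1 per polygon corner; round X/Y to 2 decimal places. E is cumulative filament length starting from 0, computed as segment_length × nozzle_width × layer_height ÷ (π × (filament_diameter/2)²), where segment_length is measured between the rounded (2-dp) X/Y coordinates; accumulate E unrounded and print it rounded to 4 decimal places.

At z = 6.5 mm: the cylinder: section is a regular 24-gon, circumradius r=11; the r=11 cylinder at (11, 6.5) contributes a regular 24-gon of circumradius 11; Keeping only the common overlap: the r=11 cylinder at (11, 6.5) partially overlaps the r=11 cylinder; clipping to the common part keeps 113.10 mm² — 1 connected region. The outline is a single polygon with 16 vertices. Extrusion per mm of travel: 0.4 × 0.25 / (π × 0.875²) = 0.041575. Accumulating E over each segment gives final E = 1.7250.

G0 X0.00 Y6.50 Z6.50
G1 X0.37 Y3.65 E0.1195
G1 X1.47 Y1.00 E0.2388
G1 X3.22 Y-1.28 E0.3583
G1 X5.50 Y-3.03 E0.4778
G1 X8.15 Y-4.13 E0.5971
G1 X10.00 Y-4.37 E0.6746
G1 X10.63 Y-2.85 E0.7430
G1 X11.00 Y0.00 E0.8625
G1 X10.63 Y2.85 E0.9820
G1 X9.53 Y5.50 E1.1013
G1 X7.78 Y7.78 E1.2208
G1 X5.50 Y9.53 E1.3403
G1 X2.85 Y10.63 E1.4595
G1 X1.00 Y10.87 E1.5371
G1 X0.37 Y9.35 E1.6055
G1 X0.00 Y6.50 E1.7250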